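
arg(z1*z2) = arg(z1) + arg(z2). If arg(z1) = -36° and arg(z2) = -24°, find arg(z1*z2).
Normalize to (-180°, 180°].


arg(z1*z2) = -36° - 24° = -60°
Normalized to (-180°, 180°]: -60°

-60°


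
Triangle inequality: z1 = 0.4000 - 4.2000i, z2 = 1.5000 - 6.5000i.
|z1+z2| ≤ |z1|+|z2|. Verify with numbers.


|z1| = sqrt(0.4^2 + (-4.2)^2) = sqrt(17.8) = 4.2190
|z2| = sqrt(1.5^2 + (-6.5)^2) = sqrt(44.5) = 6.6708
z1+z2 = 1.9000 - 10.7000i
|z1+z2| = sqrt(118.1) = 10.8674
|z1|+|z2| = 4.2190 + 6.6708 = 10.8898

|z1+z2| = 10.8674 ≤ |z1|+|z2| = 10.8898 (verified)


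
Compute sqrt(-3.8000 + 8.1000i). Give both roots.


|z| = sqrt(14.44+65.61) = 8.9471
sqrt((|z|+a)/2) = sqrt((8.9471+(-3.8))/2) = sqrt(2.5735) = 1.6042
sqrt((|z|-a)/2) = sqrt((8.9471-(-3.8))/2) = sqrt(6.3735) = 2.5246

±(1.6042 + 2.5246i) i.e. 1.6042 + 2.5246i and -1.6042 - 2.5246i


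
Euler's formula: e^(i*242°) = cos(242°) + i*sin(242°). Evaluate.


cos(242°) = -0.4695
sin(242°) = -0.8829

e^(i*242°) = -0.4695 - 0.8829i


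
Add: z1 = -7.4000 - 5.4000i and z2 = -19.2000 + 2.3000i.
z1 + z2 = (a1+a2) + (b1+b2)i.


Real: -7.4 - 19.2 = -26.6
Imag: -5.4 + 2.3 = -3.1

-26.6000 - 3.1000i


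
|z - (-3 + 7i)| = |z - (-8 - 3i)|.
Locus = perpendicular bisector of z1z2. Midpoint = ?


Equal distances means the locus is the perpendicular bisector of z1 and z2.
Midpoint = ((-3+(-8))/2, (7+(-3))/2) = (-5.5000, 2.0000)

Perpendicular bisector through (-5.5000, 2.0000)


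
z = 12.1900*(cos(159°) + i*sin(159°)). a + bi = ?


a = 12.1900*cos(159°) = 12.1900*(-0.93358) = -11.3803
b = 12.1900*sin(159°) = 12.1900*0.35837 = 4.3685

-11.3803 + 4.3685i


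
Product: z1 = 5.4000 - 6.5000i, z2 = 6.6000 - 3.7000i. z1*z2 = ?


Real = 5.4*6.6 - (-6.5)*(-3.7) = 35.64 - 24.05 = 11.59
Imag = 5.4*(-3.7) + 6.6*(-6.5) = -19.98 - (42.9) = -62.88

11.5900 - 62.8800i


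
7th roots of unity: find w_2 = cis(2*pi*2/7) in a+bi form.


Angle = 360*2/7 = 102.8571°
a = cos(102.8571°) = -0.2225
b = sin(102.8571°) = 0.9749

-0.2225 + 0.9749i


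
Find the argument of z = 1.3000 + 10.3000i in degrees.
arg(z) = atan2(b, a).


Re = 1.3, Im = 10.3
arg = atan2(10.3, 1.3) = 82.8065 degrees

arg(z) = 82.8065 degrees


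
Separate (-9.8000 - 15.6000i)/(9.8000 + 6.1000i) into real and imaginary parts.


Multiply by conjugate: (-9.8000 - 15.6000i)(9.8000 - 6.1000i) / (9.8^2 + 6.1^2)
Numerator real = -9.8*9.8 - (15.6)*6.1 = -191.2
Numerator imag = -15.6*9.8 - (-9.8)*6.1 = -93.1
Denominator = 133.25
Re(z) = -191.2/133.25 = -1.4349
Im(z) = -93.1/133.25 = -0.6987

Re(z) = -1.4349, Im(z) = -0.6987


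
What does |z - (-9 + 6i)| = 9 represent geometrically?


|z - z0| = r is a circle with center z0 and radius r.
Center = (-9, 6), radius = 9

Circle with center (-9, 6) and radius 9


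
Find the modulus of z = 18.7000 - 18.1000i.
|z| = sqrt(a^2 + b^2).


|z| = sqrt(18.7^2 + (-18.1)^2) = sqrt(349.69 + 327.61) = sqrt(677.3) = 26.0250

|z| = 26.0250


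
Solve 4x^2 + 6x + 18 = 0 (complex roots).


disc = 6^2 - 4*4*18 = 36 - 288 = -252
sqrt(|disc|) = sqrt(252) = 15.8745
Real part = -6/(2*4) = -0.7500
Imag part = 15.8745/(2*4) = 1.9843

-0.7500 ± 1.9843i


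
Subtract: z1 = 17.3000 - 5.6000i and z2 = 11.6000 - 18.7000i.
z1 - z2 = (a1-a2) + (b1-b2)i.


Real: 17.3 - 11.6 = 5.7
Imag: -5.6 + 18.7 = 13.1

5.7000 + 13.1000i


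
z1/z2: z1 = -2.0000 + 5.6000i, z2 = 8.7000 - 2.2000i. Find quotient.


Conjugate of z2 = 8.7000 + 2.2000i
Numerator: (-2.0000 + 5.6000i)(8.7000 + 2.2000i) = -29.7200 + 44.3200i
Denominator: 8.7^2 + (-2.2)^2 = 80.53
Result = (-29.7200 + 44.3200i)/80.53

-0.3691 + 0.5504i


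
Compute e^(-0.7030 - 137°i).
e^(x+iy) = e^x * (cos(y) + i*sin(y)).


e^-0.7030 = 0.4951
cos(-137°) = -0.7314
sin(-137°) = -0.682
Real = 0.4951*(-0.7314) = -0.3621
Imag = 0.4951*(-0.682) = -0.3377

-0.3621 - 0.3377i


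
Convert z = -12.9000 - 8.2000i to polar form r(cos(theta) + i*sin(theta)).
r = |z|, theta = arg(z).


r = sqrt(166.41+67.24) = sqrt(233.65) = 15.2856
theta = atan2(-8.2, -12.9) = -147.5576 degrees

r = 15.2856, theta = -147.5576 degrees


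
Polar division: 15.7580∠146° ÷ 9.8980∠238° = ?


r = 15.7580 / 9.8980 = 1.5920
theta = 146° - 238° = -92° = 268° (mod 360)

1.5920 cis(268°)


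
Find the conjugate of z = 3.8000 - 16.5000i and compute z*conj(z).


z_bar = 3.8000 + 16.5000i
z*z_bar = 3.8^2 + (-16.5)^2 = 14.44 + 272.25 = 286.69

z_bar = 3.8000 + 16.5000i, z*z_bar = 286.69


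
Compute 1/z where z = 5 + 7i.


|z|^2 = 25+49 = 74
1/z = (5 - 7i)/74

1/z = 0.0676 - 0.0946i


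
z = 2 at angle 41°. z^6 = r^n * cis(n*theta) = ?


r^6 = 2^6 = 64
n*theta = 6*41° = 246° = 246° (mod 360)
a = 64*cos(246°) = -26.0311
b = 64*sin(246°) = -58.4669

64 cis(246°) = -26.0311 - 58.4669i


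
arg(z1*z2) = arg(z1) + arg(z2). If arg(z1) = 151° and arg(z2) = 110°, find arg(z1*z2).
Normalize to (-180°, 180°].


arg(z1*z2) = 151° + 110° = 261°
Normalized to (-180°, 180°]: -99°

-99°


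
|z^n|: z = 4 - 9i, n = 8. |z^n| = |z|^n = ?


|z| = sqrt(16+81) = sqrt(97) = 9.8489
|z^8| = |z|^8 = (sqrt(97))^8 = 97^4 = 88529281

|z^8| = 88529281


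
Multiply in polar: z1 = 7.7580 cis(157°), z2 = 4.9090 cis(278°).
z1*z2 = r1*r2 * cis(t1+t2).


r = 7.7580 * 4.9090 = 38.0840
theta = 157° + 278° = 435° = 75° (mod 360)

38.0840 cis(75°)


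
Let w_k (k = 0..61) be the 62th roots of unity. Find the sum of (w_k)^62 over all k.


The roots are w_k = w^k with w = e^(2*pi*i/62), and (w^k)^62 = (w^62)^k.
So S = 1 + u + u^2 + ... + u^(61) with u = w^62.
62 = 1*62 + 0, so 62 is a multiple of 62 and u = (w^62)^1 = 1.
Every one of the 62 terms equals 1: S = 62

S = 62


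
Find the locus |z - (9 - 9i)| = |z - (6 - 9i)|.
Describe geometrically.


Equal distances means the locus is the perpendicular bisector of z1 and z2.
Midpoint = ((9+6)/2, (-9+(-9))/2) = (7.5000, -9.0000)

Perpendicular bisector through (7.5000, -9.0000)


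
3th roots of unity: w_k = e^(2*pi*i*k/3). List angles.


The 3th roots of unity are cis(360k/3°) for k=0..2
Angle step = 360/3 = 120°
Primitive root: cis(120°)
Primitive root = -0.5000 + 0.8660i

3 roots at angles: 0°, 120°, 240°


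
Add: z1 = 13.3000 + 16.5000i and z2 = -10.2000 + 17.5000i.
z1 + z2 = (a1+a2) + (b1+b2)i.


Real: 13.3 - 10.2 = 3.1
Imag: 16.5 + 17.5 = 34

3.1000 + 34.0000i


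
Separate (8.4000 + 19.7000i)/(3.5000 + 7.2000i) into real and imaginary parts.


Multiply by conjugate: (8.4000 + 19.7000i)(3.5000 - 7.2000i) / (3.5^2 + 7.2^2)
Numerator real = 8.4*3.5 + 19.7*7.2 = 171.24
Numerator imag = 19.7*3.5 - 8.4*7.2 = 8.47
Denominator = 64.09
Re(z) = 171.24/64.09 = 2.6719
Im(z) = 8.47/64.09 = 0.1322

Re(z) = 2.6719, Im(z) = 0.1322


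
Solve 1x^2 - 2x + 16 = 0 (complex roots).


disc = (-2)^2 - 4*1*16 = 4 - 64 = -60
sqrt(|disc|) = sqrt(60) = 7.7460
Real part = 2/(2*1) = 1.0000
Imag part = 7.7460/(2*1) = 3.8730

1.0000 ± 3.8730i


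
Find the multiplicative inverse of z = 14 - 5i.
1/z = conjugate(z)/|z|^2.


|z|^2 = 196+25 = 221
1/z = (14 + 5i)/221

1/z = 0.0633 + 0.0226i


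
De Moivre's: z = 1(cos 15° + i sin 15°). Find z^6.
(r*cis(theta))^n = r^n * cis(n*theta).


r^6 = 1^6 = 1
n*theta = 6*15° = 90° = 90° (mod 360)
a = 1*cos(90°) = 0
b = 1*sin(90°) = 1.0000

1 cis(90°) = 0 + 1.0000i


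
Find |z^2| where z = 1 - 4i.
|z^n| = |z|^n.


|z| = sqrt(1+16) = sqrt(17) = 4.1231
|z^2| = |z|^2 = (sqrt(17))^2 = 17

|z^2| = 17


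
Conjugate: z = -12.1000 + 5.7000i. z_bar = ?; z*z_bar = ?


z_bar = -12.1000 - 5.7000i
z*z_bar = (-12.1)^2 + 5.7^2 = 146.41 + 32.49 = 178.9

z_bar = -12.1000 - 5.7000i, z*z_bar = 178.9


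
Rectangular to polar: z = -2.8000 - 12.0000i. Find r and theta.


r = sqrt(7.84+144) = sqrt(151.84) = 12.3223
theta = atan2(-12, -2.8) = -103.1340 degrees

r = 12.3223, theta = -103.1340 degrees


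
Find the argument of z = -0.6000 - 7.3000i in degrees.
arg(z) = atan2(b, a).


Re = -0.6, Im = -7.3
arg = atan2(-7.3, -0.6) = -94.6987 degrees

arg(z) = -94.6987 degrees


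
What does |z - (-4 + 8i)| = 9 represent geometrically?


|z - z0| = r is a circle with center z0 and radius r.
Center = (-4, 8), radius = 9

Circle with center (-4, 8) and radius 9


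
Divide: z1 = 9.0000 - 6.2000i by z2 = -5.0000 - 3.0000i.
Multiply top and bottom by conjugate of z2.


Conjugate of z2 = -5.0000 + 3.0000i
Numerator: (9.0000 - 6.2000i)(-5.0000 + 3.0000i) = -26.4000 + 58.0000i
Denominator: (-5)^2 + (-3)^2 = 34
Result = (-26.4000 + 58.0000i)/34

-0.7765 + 1.7059i


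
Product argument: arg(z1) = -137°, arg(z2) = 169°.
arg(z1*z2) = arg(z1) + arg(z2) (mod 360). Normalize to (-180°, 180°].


arg(z1*z2) = -137° + 169° = 32°
Normalized to (-180°, 180°]: 32°

32°


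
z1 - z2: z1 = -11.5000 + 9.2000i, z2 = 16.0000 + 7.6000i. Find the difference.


Real: -11.5 - 16 = -27.5
Imag: 9.2 - 7.6 = 1.6

-27.5000 + 1.6000i


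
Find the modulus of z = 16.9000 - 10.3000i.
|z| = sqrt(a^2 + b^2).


|z| = sqrt(16.9^2 + (-10.3)^2) = sqrt(285.61 + 106.09) = sqrt(391.7) = 19.7914

|z| = 19.7914


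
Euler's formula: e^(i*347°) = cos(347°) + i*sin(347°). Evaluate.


cos(347°) = 0.9744
sin(347°) = -0.2250

e^(i*347°) = 0.9744 - 0.2250i


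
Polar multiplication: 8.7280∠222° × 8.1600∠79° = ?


r = 8.7280 * 8.1600 = 71.2205
theta = 222° + 79° = 301° = 301° (mod 360)

71.2205 cis(301°)


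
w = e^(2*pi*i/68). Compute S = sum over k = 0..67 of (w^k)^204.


The roots are w_k = w^k with w = e^(2*pi*i/68), and (w^k)^204 = (w^204)^k.
So S = 1 + u + u^2 + ... + u^(67) with u = w^204.
204 = 3*68 + 0, so 204 is a multiple of 68 and u = (w^68)^3 = 1.
Every one of the 68 terms equals 1: S = 68

S = 68


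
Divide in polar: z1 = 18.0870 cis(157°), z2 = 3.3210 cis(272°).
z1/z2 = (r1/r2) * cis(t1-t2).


r = 18.0870 / 3.3210 = 5.4463
theta = 157° - 272° = -115° = 245° (mod 360)

5.4463 cis(245°)


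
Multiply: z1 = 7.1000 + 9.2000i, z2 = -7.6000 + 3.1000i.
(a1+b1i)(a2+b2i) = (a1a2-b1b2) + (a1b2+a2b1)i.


Real = 7.1*(-7.6) - 9.2*3.1 = -53.96 - 28.52 = -82.48
Imag = 7.1*3.1 - (7.6)*9.2 = 22.01 - (69.92) = -47.91

-82.4800 - 47.9100i


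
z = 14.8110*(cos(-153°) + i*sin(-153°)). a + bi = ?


a = 14.8110*cos(-153°) = 14.8110*(-0.89101) = -13.1967
b = 14.8110*sin(-153°) = 14.8110*(-0.4539905) = -6.7241

-13.1967 - 6.7241i


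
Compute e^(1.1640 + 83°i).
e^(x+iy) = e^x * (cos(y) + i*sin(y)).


e^1.1640 = 3.2027
cos(83°) = 0.12187
sin(83°) = 0.99255
Real = 3.2027*0.12187 = 0.3903
Imag = 3.2027*0.99255 = 3.1788

0.3903 + 3.1788i


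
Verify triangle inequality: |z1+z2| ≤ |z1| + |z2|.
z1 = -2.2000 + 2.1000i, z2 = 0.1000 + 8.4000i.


|z1| = sqrt((-2.2)^2 + 2.1^2) = sqrt(9.25) = 3.0414
|z2| = sqrt(0.1^2 + 8.4^2) = sqrt(70.57) = 8.4006
z1+z2 = -2.1000 + 10.5000i
|z1+z2| = sqrt(114.66) = 10.7079
|z1|+|z2| = 3.0414 + 8.4006 = 11.4420

|z1+z2| = 10.7079 ≤ |z1|+|z2| = 11.4420 (verified)


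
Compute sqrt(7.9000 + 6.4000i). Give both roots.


|z| = sqrt(62.41+40.96) = 10.1671
sqrt((|z|+a)/2) = sqrt((10.1671+7.9)/2) = sqrt(9.0336) = 3.0056
sqrt((|z|-a)/2) = sqrt((10.1671-7.9)/2) = sqrt(1.1336) = 1.0647

±(3.0056 + 1.0647i) i.e. 3.0056 + 1.0647i and -3.0056 - 1.0647i


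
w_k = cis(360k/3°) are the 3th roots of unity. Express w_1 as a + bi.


Angle = 360*1/3 = 120°
a = cos(120°) = -0.5000
b = sin(120°) = 0.8660

-0.5000 + 0.8660i


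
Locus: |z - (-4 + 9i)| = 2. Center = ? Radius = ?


|z - z0| = r is a circle with center z0 and radius r.
Center = (-4, 9), radius = 2

Circle with center (-4, 9) and radius 2


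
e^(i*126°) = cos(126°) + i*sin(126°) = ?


cos(126°) = -0.5878
sin(126°) = 0.8090

e^(i*126°) = -0.5878 + 0.8090i


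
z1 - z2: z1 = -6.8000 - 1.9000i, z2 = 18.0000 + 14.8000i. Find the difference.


Real: -6.8 - 18 = -24.8
Imag: -1.9 - 14.8 = -16.7

-24.8000 - 16.7000i


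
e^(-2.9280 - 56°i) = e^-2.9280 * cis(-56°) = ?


e^-2.9280 = 0.0535
cos(-56°) = 0.5592
sin(-56°) = -0.829
Real = 0.0535*0.5592 = 0.0299
Imag = 0.0535*(-0.829) = -0.0444

0.0299 - 0.0444i


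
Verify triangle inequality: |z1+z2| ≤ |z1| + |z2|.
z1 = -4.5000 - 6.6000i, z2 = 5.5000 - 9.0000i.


|z1| = sqrt((-4.5)^2 + (-6.6)^2) = sqrt(63.81) = 7.9881
|z2| = sqrt(5.5^2 + (-9)^2) = sqrt(111.25) = 10.5475
z1+z2 = 1.0000 - 15.6000i
|z1+z2| = sqrt(244.36) = 15.6320
|z1|+|z2| = 7.9881 + 10.5475 = 18.5356

|z1+z2| = 15.6320 ≤ |z1|+|z2| = 18.5356 (verified)


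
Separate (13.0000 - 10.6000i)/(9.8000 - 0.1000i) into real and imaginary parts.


Multiply by conjugate: (13.0000 - 10.6000i)(9.8000 + 0.1000i) / (9.8^2 + (-0.1)^2)
Numerator real = 13*9.8 - (10.6)*(-0.1) = 128.46
Numerator imag = -10.6*9.8 - 13*(-0.1) = -102.58
Denominator = 96.05
Re(z) = 128.46/96.05 = 1.3374
Im(z) = -102.58/96.05 = -1.0680

Re(z) = 1.3374, Im(z) = -1.0680


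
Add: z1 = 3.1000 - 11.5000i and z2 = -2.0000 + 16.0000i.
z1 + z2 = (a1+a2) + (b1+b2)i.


Real: 3.1 - 2 = 1.1
Imag: -11.5 + 16 = 4.5

1.1000 + 4.5000i


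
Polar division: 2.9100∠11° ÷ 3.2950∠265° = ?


r = 2.9100 / 3.2950 = 0.8832
theta = 11° - 265° = -254° = 106° (mod 360)

0.8832 cis(106°)


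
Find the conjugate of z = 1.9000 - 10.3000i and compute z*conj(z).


z_bar = 1.9000 + 10.3000i
z*z_bar = 1.9^2 + (-10.3)^2 = 3.61 + 106.09 = 109.7

z_bar = 1.9000 + 10.3000i, z*z_bar = 109.7


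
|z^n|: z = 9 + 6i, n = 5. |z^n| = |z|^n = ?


|z| = sqrt(81+36) = sqrt(117) = 10.8167
|z^5| = |z|^5 = (sqrt(117))^5 = 117^2 * sqrt(117) = 13689*sqrt(117)

|z^5| = 13689*sqrt(117) ≈ 148069.1742


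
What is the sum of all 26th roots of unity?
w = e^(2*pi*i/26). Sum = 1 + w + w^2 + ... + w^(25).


The sum of all 26th roots of unity is 0.
Geometric series: (1 - w^26)/(1 - w) = (1-1)/(1-w) = 0 since w^26 = 1, w ≠ 1.
Alternatively: coefficient of z^25 in z^26 - 1 is 0.

0


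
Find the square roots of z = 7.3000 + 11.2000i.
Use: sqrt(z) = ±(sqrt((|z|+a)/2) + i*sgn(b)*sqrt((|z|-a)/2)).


|z| = sqrt(53.29+125.44) = 13.3690
sqrt((|z|+a)/2) = sqrt((13.3690+7.3)/2) = sqrt(10.3345) = 3.2147
sqrt((|z|-a)/2) = sqrt((13.3690-7.3)/2) = sqrt(3.0345) = 1.7420

±(3.2147 + 1.7420i) i.e. 3.2147 + 1.7420i and -3.2147 - 1.7420i


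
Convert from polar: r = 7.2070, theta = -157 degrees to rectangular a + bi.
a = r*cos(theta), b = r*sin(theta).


a = 7.2070*cos(-157°) = 7.2070*(-0.920505) = -6.6341
b = 7.2070*sin(-157°) = 7.2070*(-0.39073) = -2.8160

-6.6341 - 2.8160i


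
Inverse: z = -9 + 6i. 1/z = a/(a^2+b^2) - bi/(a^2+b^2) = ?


|z|^2 = 81+36 = 117
1/z = (-9 - 6i)/117

1/z = -0.0769 - 0.0513i


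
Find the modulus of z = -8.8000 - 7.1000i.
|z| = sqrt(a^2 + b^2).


|z| = sqrt((-8.8)^2 + (-7.1)^2) = sqrt(77.44 + 50.41) = sqrt(127.85) = 11.3071

|z| = 11.3071


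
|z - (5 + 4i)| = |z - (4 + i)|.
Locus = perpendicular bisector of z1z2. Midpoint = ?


Equal distances means the locus is the perpendicular bisector of z1 and z2.
Midpoint = ((5+4)/2, (4+1)/2) = (4.5000, 2.5000)

Perpendicular bisector through (4.5000, 2.5000)


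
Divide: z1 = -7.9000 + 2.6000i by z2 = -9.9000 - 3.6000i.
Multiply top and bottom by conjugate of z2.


Conjugate of z2 = -9.9000 + 3.6000i
Numerator: (-7.9000 + 2.6000i)(-9.9000 + 3.6000i) = 68.8500 - 54.1800i
Denominator: (-9.9)^2 + (-3.6)^2 = 110.97
Result = (68.8500 - 54.1800i)/110.97

0.6204 - 0.4882i


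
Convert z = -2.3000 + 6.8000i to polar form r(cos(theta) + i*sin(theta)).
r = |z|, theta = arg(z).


r = sqrt(5.29+46.24) = sqrt(51.53) = 7.1784
theta = atan2(6.8, -2.3) = 108.6874 degrees

r = 7.1784, theta = 108.6874 degrees


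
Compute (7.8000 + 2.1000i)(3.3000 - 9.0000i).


Real = 7.8*3.3 - 2.1*(-9) = 25.74 - (-18.9) = 44.64
Imag = 7.8*(-9) + 3.3*2.1 = -70.2 + 6.93 = -63.27

44.6400 - 63.2700i


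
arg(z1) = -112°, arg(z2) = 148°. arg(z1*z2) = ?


arg(z1*z2) = -112° + 148° = 36°
Normalized to (-180°, 180°]: 36°

36°


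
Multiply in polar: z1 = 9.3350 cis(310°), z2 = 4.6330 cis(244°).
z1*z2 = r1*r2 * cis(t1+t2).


r = 9.3350 * 4.6330 = 43.2491
theta = 310° + 244° = 554° = 194° (mod 360)

43.2491 cis(194°)


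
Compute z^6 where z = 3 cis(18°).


r^6 = 3^6 = 729
n*theta = 6*18° = 108° = 108° (mod 360)
a = 729*cos(108°) = -225.2734
b = 729*sin(108°) = 693.3202

729 cis(108°) = -225.2734 + 693.3202i


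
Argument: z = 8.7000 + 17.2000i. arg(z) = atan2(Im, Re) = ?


Re = 8.7, Im = 17.2
arg = atan2(17.2, 8.7) = 63.1691 degrees

arg(z) = 63.1691 degrees


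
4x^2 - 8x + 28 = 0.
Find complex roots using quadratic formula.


disc = (-8)^2 - 4*4*28 = 64 - 448 = -384
sqrt(|disc|) = sqrt(384) = 19.5959
Real part = 8/(2*4) = 1.0000
Imag part = 19.5959/(2*4) = 2.4495

1.0000 ± 2.4495i


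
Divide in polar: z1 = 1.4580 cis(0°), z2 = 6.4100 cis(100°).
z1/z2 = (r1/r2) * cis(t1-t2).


r = 1.4580 / 6.4100 = 0.2275
theta = 0° - 100° = -100° = 260° (mod 360)

0.2275 cis(260°)


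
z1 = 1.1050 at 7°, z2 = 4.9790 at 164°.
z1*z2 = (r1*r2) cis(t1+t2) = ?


r = 1.1050 * 4.9790 = 5.5018
theta = 7° + 164° = 171° = 171° (mod 360)

5.5018 cis(171°)


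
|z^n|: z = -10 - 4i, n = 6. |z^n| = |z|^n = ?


|z| = sqrt(100+16) = sqrt(116) = 10.7703
|z^6| = |z|^6 = (sqrt(116))^6 = 116^3 = 1560896

|z^6| = 1560896


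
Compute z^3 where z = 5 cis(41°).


r^3 = 5^3 = 125
n*theta = 3*41° = 123° = 123° (mod 360)
a = 125*cos(123°) = -68.0799
b = 125*sin(123°) = 104.8338

125 cis(123°) = -68.0799 + 104.8338i


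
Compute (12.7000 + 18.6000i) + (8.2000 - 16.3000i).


Real: 12.7 + 8.2 = 20.9
Imag: 18.6 - 16.3 = 2.3

20.9000 + 2.3000i


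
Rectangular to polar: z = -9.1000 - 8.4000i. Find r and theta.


r = sqrt(82.81+70.56) = sqrt(153.37) = 12.3843
theta = atan2(-8.4, -9.1) = -137.2906 degrees

r = 12.3843, theta = -137.2906 degrees


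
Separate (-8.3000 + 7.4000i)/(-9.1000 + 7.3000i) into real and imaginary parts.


Multiply by conjugate: (-8.3000 + 7.4000i)(-9.1000 - 7.3000i) / ((-9.1)^2 + 7.3^2)
Numerator real = -8.3*(-9.1) + 7.4*7.3 = 129.55
Numerator imag = 7.4*(-9.1) - (-8.3)*7.3 = -6.75
Denominator = 136.1
Re(z) = 129.55/136.1 = 0.9519
Im(z) = -6.75/136.1 = -0.0496

Re(z) = 0.9519, Im(z) = -0.0496


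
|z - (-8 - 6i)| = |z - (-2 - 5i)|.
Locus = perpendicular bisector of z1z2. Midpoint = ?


Equal distances means the locus is the perpendicular bisector of z1 and z2.
Midpoint = ((-8+(-2))/2, (-6+(-5))/2) = (-5.0000, -5.5000)

Perpendicular bisector through (-5.0000, -5.5000)


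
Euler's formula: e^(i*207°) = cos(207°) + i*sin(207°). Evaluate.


cos(207°) = -0.8910
sin(207°) = -0.4540

e^(i*207°) = -0.8910 - 0.4540i


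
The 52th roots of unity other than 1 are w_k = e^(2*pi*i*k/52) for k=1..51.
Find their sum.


With w = e^(2*pi*i/52), all 52 of the 52th roots of unity w^0 = 1, w, ..., w^(51) sum to 0: 1 + w + ... + w^(51) = (1 - w^52)/(1 - w) = 0 since w^52 = 1, w ≠ 1.
Removing the root 1: w + w^2 + ... + w^(51) = 0 - 1 = -1

Sum = -1


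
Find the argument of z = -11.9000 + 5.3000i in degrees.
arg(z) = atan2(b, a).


Re = -11.9, Im = 5.3
arg = atan2(5.3, -11.9) = 155.9929 degrees

arg(z) = 155.9929 degrees


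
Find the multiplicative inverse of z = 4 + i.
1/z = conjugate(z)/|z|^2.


|z|^2 = 16+1 = 17
1/z = (4 - 1i)/17

1/z = 0.2353 - 0.0588i


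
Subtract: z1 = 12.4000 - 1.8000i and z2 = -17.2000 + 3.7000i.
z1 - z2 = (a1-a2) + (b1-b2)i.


Real: 12.4 + 17.2 = 29.6
Imag: -1.8 - 3.7 = -5.5

29.6000 - 5.5000i


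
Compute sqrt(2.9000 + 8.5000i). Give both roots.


|z| = sqrt(8.41+72.25) = 8.9811
sqrt((|z|+a)/2) = sqrt((8.9811+2.9)/2) = sqrt(5.9405) = 2.4373
sqrt((|z|-a)/2) = sqrt((8.9811-2.9)/2) = sqrt(3.0405) = 1.7437

±(2.4373 + 1.7437i) i.e. 2.4373 + 1.7437i and -2.4373 - 1.7437i


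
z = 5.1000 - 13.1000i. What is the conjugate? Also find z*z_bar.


z_bar = 5.1000 + 13.1000i
z*z_bar = 5.1^2 + (-13.1)^2 = 26.01 + 171.61 = 197.62

z_bar = 5.1000 + 13.1000i, z*z_bar = 197.62


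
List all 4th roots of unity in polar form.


The 4th roots of unity are cis(360k/4°) for k=0..3
Angle step = 360/4 = 90°
Primitive root: cis(90°)
Primitive root = 0 + 1.0000i

4 roots at angles: 0°, 90°, 180°, 270°


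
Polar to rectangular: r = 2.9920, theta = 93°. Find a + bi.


a = 2.9920*cos(93°) = 2.9920*(-0.05234) = -0.1566
b = 2.9920*sin(93°) = 2.9920*0.99863 = 2.9879

-0.1566 + 2.9879i


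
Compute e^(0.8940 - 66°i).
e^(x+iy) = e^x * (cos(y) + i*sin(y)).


e^0.8940 = 2.4449
cos(-66°) = 0.40674
sin(-66°) = -0.91355
Real = 2.4449*0.40674 = 0.9944
Imag = 2.4449*(-0.91355) = -2.2335

0.9944 - 2.2335i


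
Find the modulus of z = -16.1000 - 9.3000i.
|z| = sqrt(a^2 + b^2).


|z| = sqrt((-16.1)^2 + (-9.3)^2) = sqrt(259.21 + 86.49) = sqrt(345.7) = 18.5930

|z| = 18.5930


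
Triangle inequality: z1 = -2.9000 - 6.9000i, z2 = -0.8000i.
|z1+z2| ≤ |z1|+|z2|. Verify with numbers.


|z1| = sqrt((-2.9)^2 + (-6.9)^2) = sqrt(56.02) = 7.4847
|z2| = sqrt(0^2 + (-0.8)^2) = sqrt(0.64) = 0.8000
z1+z2 = -2.9000 - 7.7000i
|z1+z2| = sqrt(67.7) = 8.2280
|z1|+|z2| = 7.4847 + 0.8000 = 8.2847

|z1+z2| = 8.2280 ≤ |z1|+|z2| = 8.2847 (verified)


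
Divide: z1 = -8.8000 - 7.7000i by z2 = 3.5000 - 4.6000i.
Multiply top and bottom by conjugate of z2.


Conjugate of z2 = 3.5000 + 4.6000i
Numerator: (-8.8000 - 7.7000i)(3.5000 + 4.6000i) = 4.6200 - 67.4300i
Denominator: 3.5^2 + (-4.6)^2 = 33.41
Result = (4.6200 - 67.4300i)/33.41

0.1383 - 2.0183i


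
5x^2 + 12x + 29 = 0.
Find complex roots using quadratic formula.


disc = 12^2 - 4*5*29 = 144 - 580 = -436
sqrt(|disc|) = sqrt(436) = 20.8806
Real part = -12/(2*5) = -1.2000
Imag part = 20.8806/(2*5) = 2.0881

-1.2000 ± 2.0881i


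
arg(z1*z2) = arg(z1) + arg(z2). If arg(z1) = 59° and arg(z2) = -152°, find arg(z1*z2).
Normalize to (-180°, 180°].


arg(z1*z2) = 59° - 152° = -93°
Normalized to (-180°, 180°]: -93°

-93°


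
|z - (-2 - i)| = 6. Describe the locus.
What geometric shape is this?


|z - z0| = r is a circle with center z0 and radius r.
Center = (-2, -1), radius = 6

Circle with center (-2, -1) and radius 6


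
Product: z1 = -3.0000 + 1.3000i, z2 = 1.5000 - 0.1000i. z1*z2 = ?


Real = -3*1.5 - 1.3*(-0.1) = -4.5 - (-0.13) = -4.37
Imag = -3*(-0.1) + 1.5*1.3 = 0.3 + 1.95 = 2.25

-4.3700 + 2.2500i


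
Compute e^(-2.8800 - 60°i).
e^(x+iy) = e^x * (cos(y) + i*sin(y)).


e^-2.8800 = 0.0561
cos(-60°) = 0.5
sin(-60°) = -0.866
Real = 0.0561*0.5 = 0.0281
Imag = 0.0561*(-0.866) = -0.0486

0.0281 - 0.0486i


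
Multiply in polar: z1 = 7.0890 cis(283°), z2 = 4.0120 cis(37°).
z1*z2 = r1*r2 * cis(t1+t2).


r = 7.0890 * 4.0120 = 28.4411
theta = 283° + 37° = 320° = 320° (mod 360)

28.4411 cis(320°)


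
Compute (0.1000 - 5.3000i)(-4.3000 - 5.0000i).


Real = 0.1*(-4.3) - (-5.3)*(-5) = -0.43 - 26.5 = -26.93
Imag = 0.1*(-5) - (4.3)*(-5.3) = -0.5 + 22.79 = 22.29

-26.9300 + 22.2900i


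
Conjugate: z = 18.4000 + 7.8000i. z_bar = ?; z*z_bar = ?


z_bar = 18.4000 - 7.8000i
z*z_bar = 18.4^2 + 7.8^2 = 338.56 + 60.84 = 399.4

z_bar = 18.4000 - 7.8000i, z*z_bar = 399.4


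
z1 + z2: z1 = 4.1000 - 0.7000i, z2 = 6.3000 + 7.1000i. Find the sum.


Real: 4.1 + 6.3 = 10.4
Imag: -0.7 + 7.1 = 6.4

10.4000 + 6.4000i


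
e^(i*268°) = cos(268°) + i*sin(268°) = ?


cos(268°) = -0.0349
sin(268°) = -0.9994

e^(i*268°) = -0.0349 - 0.9994i


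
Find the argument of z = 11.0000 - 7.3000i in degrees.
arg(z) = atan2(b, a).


Re = 11, Im = -7.3
arg = atan2(-7.3, 11) = -33.5697 degrees

arg(z) = -33.5697 degrees


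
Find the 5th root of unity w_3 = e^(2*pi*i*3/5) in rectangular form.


Angle = 360*3/5 = 216°
a = cos(216°) = -0.8090
b = sin(216°) = -0.5878

-0.8090 - 0.5878i


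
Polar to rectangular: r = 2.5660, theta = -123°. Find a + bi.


a = 2.5660*cos(-123°) = 2.5660*(-0.54464) = -1.3975
b = 2.5660*sin(-123°) = 2.5660*(-0.83867) = -2.1520

-1.3975 - 2.1520i


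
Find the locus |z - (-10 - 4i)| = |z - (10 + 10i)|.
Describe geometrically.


Equal distances means the locus is the perpendicular bisector of z1 and z2.
Midpoint = ((-10+10)/2, (-4+10)/2) = (0, 3.0000)

Perpendicular bisector through (0, 3.0000)


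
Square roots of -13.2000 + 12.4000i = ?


|z| = sqrt(174.24+153.76) = 18.1108
sqrt((|z|+a)/2) = sqrt((18.1108+(-13.2))/2) = sqrt(2.4554) = 1.5670
sqrt((|z|-a)/2) = sqrt((18.1108-(-13.2))/2) = sqrt(15.6554) = 3.9567

±(1.5670 + 3.9567i) i.e. 1.5670 + 3.9567i and -1.5670 - 3.9567i


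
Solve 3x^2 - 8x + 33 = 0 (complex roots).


disc = (-8)^2 - 4*3*33 = 64 - 396 = -332
sqrt(|disc|) = sqrt(332) = 18.2209
Real part = 8/(2*3) = 1.3333
Imag part = 18.2209/(2*3) = 3.0368

1.3333 ± 3.0368i


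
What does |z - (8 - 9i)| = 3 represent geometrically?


|z - z0| = r is a circle with center z0 and radius r.
Center = (8, -9), radius = 3

Circle with center (8, -9) and radius 3


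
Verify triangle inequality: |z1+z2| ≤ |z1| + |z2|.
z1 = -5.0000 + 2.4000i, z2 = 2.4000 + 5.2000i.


|z1| = sqrt((-5)^2 + 2.4^2) = sqrt(30.76) = 5.5462
|z2| = sqrt(2.4^2 + 5.2^2) = sqrt(32.8) = 5.7271
z1+z2 = -2.6000 + 7.6000i
|z1+z2| = sqrt(64.52) = 8.0324
|z1|+|z2| = 5.5462 + 5.7271 = 11.2733

|z1+z2| = 8.0324 ≤ |z1|+|z2| = 11.2733 (verified)


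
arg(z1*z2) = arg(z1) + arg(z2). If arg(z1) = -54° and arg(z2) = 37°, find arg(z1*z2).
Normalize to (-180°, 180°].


arg(z1*z2) = -54° + 37° = -17°
Normalized to (-180°, 180°]: -17°

-17°


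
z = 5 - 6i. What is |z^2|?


|z| = sqrt(25+36) = sqrt(61) = 7.8102
|z^2| = |z|^2 = (sqrt(61))^2 = 61

|z^2| = 61


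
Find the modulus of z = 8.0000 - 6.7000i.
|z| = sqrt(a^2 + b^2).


|z| = sqrt(8^2 + (-6.7)^2) = sqrt(64 + 44.89) = sqrt(108.89) = 10.4350

|z| = 10.4350


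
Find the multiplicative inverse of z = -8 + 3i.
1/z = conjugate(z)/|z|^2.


|z|^2 = 64+9 = 73
1/z = (-8 - 3i)/73

1/z = -0.1096 - 0.0411i


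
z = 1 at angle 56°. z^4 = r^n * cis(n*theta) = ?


r^4 = 1^4 = 1
n*theta = 4*56° = 224° = 224° (mod 360)
a = 1*cos(224°) = -0.7193
b = 1*sin(224°) = -0.6947

1 cis(224°) = -0.7193 - 0.6947i


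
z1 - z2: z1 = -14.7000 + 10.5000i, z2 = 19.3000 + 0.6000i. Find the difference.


Real: -14.7 - 19.3 = -34
Imag: 10.5 - 0.6 = 9.9

-34.0000 + 9.9000i


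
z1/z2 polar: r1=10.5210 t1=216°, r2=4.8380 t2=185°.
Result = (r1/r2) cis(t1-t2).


r = 10.5210 / 4.8380 = 2.1747
theta = 216° - 185° = 31° = 31° (mod 360)

2.1747 cis(31°)


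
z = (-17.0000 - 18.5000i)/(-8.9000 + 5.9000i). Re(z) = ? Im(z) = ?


Multiply by conjugate: (-17.0000 - 18.5000i)(-8.9000 - 5.9000i) / ((-8.9)^2 + 5.9^2)
Numerator real = -17*(-8.9) - (18.5)*5.9 = 42.15
Numerator imag = -18.5*(-8.9) - (-17)*5.9 = 264.95
Denominator = 114.02
Re(z) = 42.15/114.02 = 0.3697
Im(z) = 264.95/114.02 = 2.3237

Re(z) = 0.3697, Im(z) = 2.3237


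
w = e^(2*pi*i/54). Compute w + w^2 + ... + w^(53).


With w = e^(2*pi*i/54), all 54 of the 54th roots of unity w^0 = 1, w, ..., w^(53) sum to 0: 1 + w + ... + w^(53) = (1 - w^54)/(1 - w) = 0 since w^54 = 1, w ≠ 1.
Removing the root 1: w + w^2 + ... + w^(53) = 0 - 1 = -1

Sum = -1


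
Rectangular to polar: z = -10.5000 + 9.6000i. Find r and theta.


r = sqrt(110.25+92.16) = sqrt(202.41) = 14.2271
theta = atan2(9.6, -10.5) = 137.5638 degrees

r = 14.2271, theta = 137.5638 degrees


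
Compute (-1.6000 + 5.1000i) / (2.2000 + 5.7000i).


Conjugate of z2 = 2.2000 - 5.7000i
Numerator: (-1.6000 + 5.1000i)(2.2000 - 5.7000i) = 25.5500 + 20.3400i
Denominator: 2.2^2 + 5.7^2 = 37.33
Result = (25.5500 + 20.3400i)/37.33

0.6844 + 0.5449i


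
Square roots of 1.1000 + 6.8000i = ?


|z| = sqrt(1.21+46.24) = 6.8884
sqrt((|z|+a)/2) = sqrt((6.8884+1.1)/2) = sqrt(3.9942) = 1.9985
sqrt((|z|-a)/2) = sqrt((6.8884-1.1)/2) = sqrt(2.8942) = 1.7012

±(1.9985 + 1.7012i) i.e. 1.9985 + 1.7012i and -1.9985 - 1.7012i


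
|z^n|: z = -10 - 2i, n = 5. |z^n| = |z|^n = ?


|z| = sqrt(100+4) = sqrt(104) = 10.1980
|z^5| = |z|^5 = (sqrt(104))^5 = 104^2 * sqrt(104) = 10816*sqrt(104)

|z^5| = 10816*sqrt(104) ≈ 110301.9901


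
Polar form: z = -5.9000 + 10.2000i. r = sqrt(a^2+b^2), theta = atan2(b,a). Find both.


r = sqrt(34.81+104.04) = sqrt(138.85) = 11.7835
theta = atan2(10.2, -5.9) = 120.0464 degrees

r = 11.7835, theta = 120.0464 degrees


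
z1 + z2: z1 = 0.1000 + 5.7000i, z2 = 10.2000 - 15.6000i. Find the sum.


Real: 0.1 + 10.2 = 10.3
Imag: 5.7 - 15.6 = -9.9

10.3000 - 9.9000i


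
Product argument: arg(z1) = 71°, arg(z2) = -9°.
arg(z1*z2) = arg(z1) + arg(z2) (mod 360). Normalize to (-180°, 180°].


arg(z1*z2) = 71° - 9° = 62°
Normalized to (-180°, 180°]: 62°

62°


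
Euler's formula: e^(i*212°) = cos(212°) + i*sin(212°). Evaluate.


cos(212°) = -0.8480
sin(212°) = -0.5299

e^(i*212°) = -0.8480 - 0.5299i


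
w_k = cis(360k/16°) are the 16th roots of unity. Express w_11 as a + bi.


Angle = 360*11/16 = 247.5°
a = cos(247.5°) = -0.3827
b = sin(247.5°) = -0.9239

-0.3827 - 0.9239i


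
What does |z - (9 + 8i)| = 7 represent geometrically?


|z - z0| = r is a circle with center z0 and radius r.
Center = (9, 8), radius = 7

Circle with center (9, 8) and radius 7


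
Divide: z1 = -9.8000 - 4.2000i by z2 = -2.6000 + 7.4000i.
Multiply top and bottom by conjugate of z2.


Conjugate of z2 = -2.6000 - 7.4000i
Numerator: (-9.8000 - 4.2000i)(-2.6000 - 7.4000i) = -5.6000 + 83.4400i
Denominator: (-2.6)^2 + 7.4^2 = 61.52
Result = (-5.6000 + 83.4400i)/61.52

-0.0910 + 1.3563i


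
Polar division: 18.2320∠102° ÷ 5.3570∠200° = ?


r = 18.2320 / 5.3570 = 3.4034
theta = 102° - 200° = -98° = 262° (mod 360)

3.4034 cis(262°)


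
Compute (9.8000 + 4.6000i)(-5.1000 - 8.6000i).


Real = 9.8*(-5.1) - 4.6*(-8.6) = -49.98 - (-39.56) = -10.42
Imag = 9.8*(-8.6) - (5.1)*4.6 = -84.28 - (23.46) = -107.74

-10.4200 - 107.7400i


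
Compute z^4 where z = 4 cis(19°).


r^4 = 4^4 = 256
n*theta = 4*19° = 76° = 76° (mod 360)
a = 256*cos(76°) = 61.9320
b = 256*sin(76°) = 248.3957

256 cis(76°) = 61.9320 + 248.3957i


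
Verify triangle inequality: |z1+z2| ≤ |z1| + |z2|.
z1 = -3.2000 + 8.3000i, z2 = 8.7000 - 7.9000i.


|z1| = sqrt((-3.2)^2 + 8.3^2) = sqrt(79.13) = 8.8955
|z2| = sqrt(8.7^2 + (-7.9)^2) = sqrt(138.1) = 11.7516
z1+z2 = 5.5000 + 0.4000i
|z1+z2| = sqrt(30.41) = 5.5145
|z1|+|z2| = 8.8955 + 11.7516 = 20.6471

|z1+z2| = 5.5145 ≤ |z1|+|z2| = 20.6471 (verified)


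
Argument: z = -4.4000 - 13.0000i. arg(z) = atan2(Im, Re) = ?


Re = -4.4, Im = -13
arg = atan2(-13, -4.4) = -108.6990 degrees

arg(z) = -108.6990 degrees


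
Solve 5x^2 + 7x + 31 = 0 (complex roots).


disc = 7^2 - 4*5*31 = 49 - 620 = -571
sqrt(|disc|) = sqrt(571) = 23.8956
Real part = -7/(2*5) = -0.7000
Imag part = 23.8956/(2*5) = 2.3896

-0.7000 ± 2.3896i


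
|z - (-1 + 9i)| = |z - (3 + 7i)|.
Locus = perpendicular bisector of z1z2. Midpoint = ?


Equal distances means the locus is the perpendicular bisector of z1 and z2.
Midpoint = ((-1+3)/2, (9+7)/2) = (1.0000, 8.0000)

Perpendicular bisector through (1.0000, 8.0000)


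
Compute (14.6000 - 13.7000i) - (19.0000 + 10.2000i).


Real: 14.6 - 19 = -4.4
Imag: -13.7 - 10.2 = -23.9

-4.4000 - 23.9000i


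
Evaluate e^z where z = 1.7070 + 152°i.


e^1.7070 = 5.5124
cos(152°) = -0.88295
sin(152°) = 0.46947
Real = 5.5124*(-0.88295) = -4.8672
Imag = 5.5124*0.46947 = 2.5879

-4.8672 + 2.5879i


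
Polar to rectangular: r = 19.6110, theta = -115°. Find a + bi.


a = 19.6110*cos(-115°) = 19.6110*(-0.42262) = -8.2880
b = 19.6110*sin(-115°) = 19.6110*(-0.90631) = -17.7736

-8.2880 - 17.7736i


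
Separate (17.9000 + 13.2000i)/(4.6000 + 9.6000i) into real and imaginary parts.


Multiply by conjugate: (17.9000 + 13.2000i)(4.6000 - 9.6000i) / (4.6^2 + 9.6^2)
Numerator real = 17.9*4.6 + 13.2*9.6 = 209.06
Numerator imag = 13.2*4.6 - 17.9*9.6 = -111.12
Denominator = 113.32
Re(z) = 209.06/113.32 = 1.8449
Im(z) = -111.12/113.32 = -0.9806

Re(z) = 1.8449, Im(z) = -0.9806


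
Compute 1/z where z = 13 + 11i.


|z|^2 = 169+121 = 290
1/z = (13 - 11i)/290

1/z = 0.0448 - 0.0379i


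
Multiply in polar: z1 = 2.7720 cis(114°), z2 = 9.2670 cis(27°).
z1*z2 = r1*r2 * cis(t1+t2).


r = 2.7720 * 9.2670 = 25.6881
theta = 114° + 27° = 141° = 141° (mod 360)

25.6881 cis(141°)


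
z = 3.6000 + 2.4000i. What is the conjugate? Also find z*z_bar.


z_bar = 3.6000 - 2.4000i
z*z_bar = 3.6^2 + 2.4^2 = 12.96 + 5.76 = 18.72

z_bar = 3.6000 - 2.4000i, z*z_bar = 18.72


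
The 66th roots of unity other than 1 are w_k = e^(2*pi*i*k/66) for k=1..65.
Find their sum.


With w = e^(2*pi*i/66), all 66 of the 66th roots of unity w^0 = 1, w, ..., w^(65) sum to 0: 1 + w + ... + w^(65) = (1 - w^66)/(1 - w) = 0 since w^66 = 1, w ≠ 1.
Removing the root 1: w + w^2 + ... + w^(65) = 0 - 1 = -1

Sum = -1


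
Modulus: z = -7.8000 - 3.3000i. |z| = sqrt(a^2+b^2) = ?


|z| = sqrt((-7.8)^2 + (-3.3)^2) = sqrt(60.84 + 10.89) = sqrt(71.73) = 8.4694

|z| = 8.4694


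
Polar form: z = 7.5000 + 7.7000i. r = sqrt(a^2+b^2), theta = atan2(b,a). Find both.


r = sqrt(56.25+59.29) = sqrt(115.54) = 10.7490
theta = atan2(7.7, 7.5) = 45.7538 degrees

r = 10.7490, theta = 45.7538 degrees


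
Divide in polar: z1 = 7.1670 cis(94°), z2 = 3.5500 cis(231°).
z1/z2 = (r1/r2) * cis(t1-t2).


r = 7.1670 / 3.5500 = 2.0189
theta = 94° - 231° = -137° = 223° (mod 360)

2.0189 cis(223°)


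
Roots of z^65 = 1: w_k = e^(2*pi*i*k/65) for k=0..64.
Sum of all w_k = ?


The sum of all 65th roots of unity is 0.
Geometric series: (1 - w^65)/(1 - w) = (1-1)/(1-w) = 0 since w^65 = 1, w ≠ 1.
Alternatively: coefficient of z^64 in z^65 - 1 is 0.

0


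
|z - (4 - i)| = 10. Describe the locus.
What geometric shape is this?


|z - z0| = r is a circle with center z0 and radius r.
Center = (4, -1), radius = 10

Circle with center (4, -1) and radius 10


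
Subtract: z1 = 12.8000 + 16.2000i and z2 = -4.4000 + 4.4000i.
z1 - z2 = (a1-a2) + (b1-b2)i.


Real: 12.8 + 4.4 = 17.2
Imag: 16.2 - 4.4 = 11.8

17.2000 + 11.8000i


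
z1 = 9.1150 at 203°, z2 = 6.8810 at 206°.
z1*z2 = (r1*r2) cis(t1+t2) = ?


r = 9.1150 * 6.8810 = 62.7203
theta = 203° + 206° = 409° = 49° (mod 360)

62.7203 cis(49°)


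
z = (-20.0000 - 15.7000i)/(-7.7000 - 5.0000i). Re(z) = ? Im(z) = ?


Multiply by conjugate: (-20.0000 - 15.7000i)(-7.7000 + 5.0000i) / ((-7.7)^2 + (-5)^2)
Numerator real = -20*(-7.7) - (15.7)*(-5) = 232.5
Numerator imag = -15.7*(-7.7) - (-20)*(-5) = 20.89
Denominator = 84.29
Re(z) = 232.5/84.29 = 2.7583
Im(z) = 20.89/84.29 = 0.2478

Re(z) = 2.7583, Im(z) = 0.2478


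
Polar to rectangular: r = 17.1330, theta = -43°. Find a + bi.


a = 17.1330*cos(-43°) = 17.1330*0.731354 = 12.5303
b = 17.1330*sin(-43°) = 17.1330*(-0.682) = -11.6847

12.5303 - 11.6847i


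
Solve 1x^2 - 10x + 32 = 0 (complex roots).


disc = (-10)^2 - 4*1*32 = 100 - 128 = -28
sqrt(|disc|) = sqrt(28) = 5.2915
Real part = 10/(2*1) = 5.0000
Imag part = 5.2915/(2*1) = 2.6458

5.0000 ± 2.6458i


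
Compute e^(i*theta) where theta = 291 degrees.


cos(291°) = 0.3584
sin(291°) = -0.9336

e^(i*291°) = 0.3584 - 0.9336i


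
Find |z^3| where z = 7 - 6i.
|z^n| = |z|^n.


|z| = sqrt(49+36) = sqrt(85) = 9.2195
|z^3| = |z|^3 = (sqrt(85))^3 = 85*sqrt(85)

|z^3| = 85*sqrt(85) ≈ 783.6613


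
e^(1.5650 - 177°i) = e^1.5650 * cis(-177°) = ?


e^1.5650 = 4.7827
cos(-177°) = -0.99863
sin(-177°) = -0.05234
Real = 4.7827*(-0.99863) = -4.7761
Imag = 4.7827*(-0.05234) = -0.2503

-4.7761 - 0.2503i


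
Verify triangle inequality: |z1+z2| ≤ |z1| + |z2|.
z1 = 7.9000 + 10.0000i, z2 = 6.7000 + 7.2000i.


|z1| = sqrt(7.9^2 + 10^2) = sqrt(162.41) = 12.7440
|z2| = sqrt(6.7^2 + 7.2^2) = sqrt(96.73) = 9.8351
z1+z2 = 14.6000 + 17.2000i
|z1+z2| = sqrt(509) = 22.5610
|z1|+|z2| = 12.7440 + 9.8351 = 22.5791

|z1+z2| = 22.5610 ≤ |z1|+|z2| = 22.5791 (verified)


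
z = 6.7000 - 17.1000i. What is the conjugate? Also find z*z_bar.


z_bar = 6.7000 + 17.1000i
z*z_bar = 6.7^2 + (-17.1)^2 = 44.89 + 292.41 = 337.3

z_bar = 6.7000 + 17.1000i, z*z_bar = 337.3


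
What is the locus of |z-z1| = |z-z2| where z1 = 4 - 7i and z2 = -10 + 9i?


Equal distances means the locus is the perpendicular bisector of z1 and z2.
Midpoint = ((4+(-10))/2, (-7+9)/2) = (-3.0000, 1.0000)

Perpendicular bisector through (-3.0000, 1.0000)


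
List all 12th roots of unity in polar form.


The 12th roots of unity are cis(360k/12°) for k=0..11
Angle step = 360/12 = 30°
Primitive root: cis(30°)
Primitive root = 0.8660 + 0.5000i

12 roots at angles: 0°, 30°, 60°, 90°, 120°, 150°, 180°, 210°, 240°, 270°, 300°, 330°


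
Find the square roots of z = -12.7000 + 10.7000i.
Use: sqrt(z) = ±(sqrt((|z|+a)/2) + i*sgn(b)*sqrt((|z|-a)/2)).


|z| = sqrt(161.29+114.49) = 16.6066
sqrt((|z|+a)/2) = sqrt((16.6066+(-12.7))/2) = sqrt(1.9533) = 1.3976
sqrt((|z|-a)/2) = sqrt((16.6066-(-12.7))/2) = sqrt(14.6533) = 3.8280

±(1.3976 + 3.8280i) i.e. 1.3976 + 3.8280i and -1.3976 - 3.8280i


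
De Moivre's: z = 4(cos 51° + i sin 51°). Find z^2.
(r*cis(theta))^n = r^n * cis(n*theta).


r^2 = 4^2 = 16
n*theta = 2*51° = 102° = 102° (mod 360)
a = 16*cos(102°) = -3.3266
b = 16*sin(102°) = 15.6504

16 cis(102°) = -3.3266 + 15.6504i


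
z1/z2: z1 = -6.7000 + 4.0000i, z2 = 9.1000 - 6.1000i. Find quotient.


Conjugate of z2 = 9.1000 + 6.1000i
Numerator: (-6.7000 + 4.0000i)(9.1000 + 6.1000i) = -85.3700 - 4.4700i
Denominator: 9.1^2 + (-6.1)^2 = 120.02
Result = (-85.3700 - 4.4700i)/120.02

-0.7113 - 0.0372i


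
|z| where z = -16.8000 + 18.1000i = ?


|z| = sqrt((-16.8)^2 + 18.1^2) = sqrt(282.24 + 327.61) = sqrt(609.85) = 24.6951

|z| = 24.6951


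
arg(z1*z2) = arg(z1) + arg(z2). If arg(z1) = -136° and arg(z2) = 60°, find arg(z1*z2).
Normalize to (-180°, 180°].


arg(z1*z2) = -136° + 60° = -76°
Normalized to (-180°, 180°]: -76°

-76°


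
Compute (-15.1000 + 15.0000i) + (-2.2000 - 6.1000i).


Real: -15.1 - 2.2 = -17.3
Imag: 15 - 6.1 = 8.9

-17.3000 + 8.9000i


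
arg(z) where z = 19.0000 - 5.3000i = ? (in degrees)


Re = 19, Im = -5.3
arg = atan2(-5.3, 19) = -15.5863 degrees

arg(z) = -15.5863 degrees


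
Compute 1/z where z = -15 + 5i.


|z|^2 = 225+25 = 250
1/z = (-15 - 5i)/250

1/z = -0.0600 - 0.0200i


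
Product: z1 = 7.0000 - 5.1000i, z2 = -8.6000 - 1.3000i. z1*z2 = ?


Real = 7*(-8.6) - (-5.1)*(-1.3) = -60.2 - 6.63 = -66.83
Imag = 7*(-1.3) - (8.6)*(-5.1) = -9.1 + 43.86 = 34.76

-66.8300 + 34.7600i


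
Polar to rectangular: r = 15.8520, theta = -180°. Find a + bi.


a = 15.8520*cos(-180°) = 15.8520*(-1) = -15.8520
b = 15.8520*sin(-180°) = 15.8520*0 = 0

-15.8520 + 0i


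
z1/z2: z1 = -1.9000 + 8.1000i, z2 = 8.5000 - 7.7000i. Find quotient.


Conjugate of z2 = 8.5000 + 7.7000i
Numerator: (-1.9000 + 8.1000i)(8.5000 + 7.7000i) = -78.5200 + 54.2200i
Denominator: 8.5^2 + (-7.7)^2 = 131.54
Result = (-78.5200 + 54.2200i)/131.54

-0.5969 + 0.4122i


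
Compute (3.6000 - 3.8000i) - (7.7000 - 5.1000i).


Real: 3.6 - 7.7 = -4.1
Imag: -3.8 + 5.1 = 1.3

-4.1000 + 1.3000i


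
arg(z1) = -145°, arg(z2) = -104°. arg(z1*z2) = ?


arg(z1*z2) = -145° - 104° = -249°
Normalized to (-180°, 180°]: 111°

111°


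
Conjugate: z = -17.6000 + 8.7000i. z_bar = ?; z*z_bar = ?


z_bar = -17.6000 - 8.7000i
z*z_bar = (-17.6)^2 + 8.7^2 = 309.76 + 75.69 = 385.45

z_bar = -17.6000 - 8.7000i, z*z_bar = 385.45


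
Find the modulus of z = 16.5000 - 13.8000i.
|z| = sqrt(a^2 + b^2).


|z| = sqrt(16.5^2 + (-13.8)^2) = sqrt(272.25 + 190.44) = sqrt(462.69) = 21.5102

|z| = 21.5102
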